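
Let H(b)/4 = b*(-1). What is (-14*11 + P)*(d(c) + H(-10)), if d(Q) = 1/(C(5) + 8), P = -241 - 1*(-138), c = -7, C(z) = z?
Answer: -133897/13 ≈ -10300.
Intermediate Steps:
P = -103 (P = -241 + 138 = -103)
d(Q) = 1/13 (d(Q) = 1/(5 + 8) = 1/13)
H(b) = -4*b (H(b) = 4*(b*(-1)) = 4*(-b) = -4*b)
(-14*11 + P)*(d(c) + H(-10)) = (-14*11 - 103)*(1/13 - 4*(-10)) = (-154 - 103)*(1/13 + 40) = -257*521/13 = -133897/13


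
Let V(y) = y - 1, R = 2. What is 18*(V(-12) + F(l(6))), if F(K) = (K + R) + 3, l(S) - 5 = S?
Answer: 54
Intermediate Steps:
l(S) = 5 + S
V(y) = -1 + y
F(K) = 5 + K (F(K) = (K + 2) + 3 = (2 + K) + 3 = 5 + K)
18*(V(-12) + F(l(6))) = 18*((-1 - 12) + (5 + (5 + 6))) = 18*(-13 + (5 + 11)) = 18*(-13 + 16) = 18*3 = 54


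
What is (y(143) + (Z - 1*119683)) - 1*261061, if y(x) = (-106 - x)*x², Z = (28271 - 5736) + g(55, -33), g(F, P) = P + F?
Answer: -5449988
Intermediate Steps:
g(F, P) = F + P
Z = 22557 (Z = (28271 - 5736) + (55 - 33) = 22535 + 22 = 22557)
y(x) = x²*(-106 - x)
(y(143) + (Z - 1*119683)) - 1*261061 = (143²*(-106 - 1*143) + (22557 - 1*119683)) - 1*261061 = (20449*(-106 - 143) + (22557 - 119683)) - 261061 = (20449*(-249) - 97126) - 261061 = (-5091801 - 97126) - 261061 = -5188927 - 261061 = -5449988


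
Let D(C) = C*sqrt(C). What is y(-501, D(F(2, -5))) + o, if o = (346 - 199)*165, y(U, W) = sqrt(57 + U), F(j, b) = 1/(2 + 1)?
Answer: 24255 + 2*I*sqrt(111) ≈ 24255.0 + 21.071*I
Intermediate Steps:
F(j, b) = 1/3
D(C) = C**(3/2)
o = 24255 (o = 147*165 = 24255)
y(-501, D(F(2, -5))) + o = sqrt(57 - 501) + 24255 = sqrt(-444) + 24255 = 2*I*sqrt(111) + 24255 = 24255 + 2*I*sqrt(111)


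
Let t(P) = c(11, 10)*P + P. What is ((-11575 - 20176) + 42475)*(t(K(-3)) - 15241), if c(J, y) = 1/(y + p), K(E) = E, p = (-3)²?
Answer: -3106088636/19 ≈ -1.6348e+8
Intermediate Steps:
p = 9
c(J, y) = 1/(9 + y) (c(J, y) = 1/(y + 9) = 1/(9 + y))
t(P) = 20*P/19 (t(P) = P/(9 + 10) + P = P/19 + P = 20*P/19)
((-11575 - 20176) + 42475)*(t(K(-3)) - 15241) = ((-11575 - 20176) + 42475)*((20/19)*(-3) - 15241) = (-31751 + 42475)*(-60/19 - 15241) = 10724*(-289639/19) = -3106088636/19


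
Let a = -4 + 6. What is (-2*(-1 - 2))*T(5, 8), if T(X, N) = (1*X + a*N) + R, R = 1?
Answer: 132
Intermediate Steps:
a = 2
T(X, N) = 1 + X + 2*N (T(X, N) = (1*X + 2*N) + 1 = (X + 2*N) + 1 = 1 + X + 2*N)
(-2*(-1 - 2))*T(5, 8) = (-2*(-1 - 2))*(1 + 5 + 2*8) = (-2*(-3))*(1 + 5 + 16) = 6*22 = 132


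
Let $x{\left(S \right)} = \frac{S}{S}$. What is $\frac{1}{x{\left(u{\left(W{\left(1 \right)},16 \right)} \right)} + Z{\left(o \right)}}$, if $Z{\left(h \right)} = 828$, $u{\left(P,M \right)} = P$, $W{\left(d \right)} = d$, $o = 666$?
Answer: $\frac{1}{829} \approx 0.0012063$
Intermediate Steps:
$x{\left(S \right)} = 1$
$\frac{1}{x{\left(u{\left(W{\left(1 \right)},16 \right)} \right)} + Z{\left(o \right)}} = \frac{1}{1 + 828} = \frac{1}{829}$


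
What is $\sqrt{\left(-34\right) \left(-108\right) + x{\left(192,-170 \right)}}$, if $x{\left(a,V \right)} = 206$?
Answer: $\sqrt{3878} \approx 62.274$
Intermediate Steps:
$\sqrt{\left(-34\right) \left(-108\right) + x{\left(192,-170 \right)}} = \sqrt{\left(-34\right) \left(-108\right) + 206} = \sqrt{3672 + 206} = \sqrt{3878}$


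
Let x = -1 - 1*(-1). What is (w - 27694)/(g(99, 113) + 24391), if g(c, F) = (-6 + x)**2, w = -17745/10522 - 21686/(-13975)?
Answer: -4072282651583/3591866993650 ≈ -1.1338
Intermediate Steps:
x = 0 (x = -1 + 1 = 0)
w = -19806283/147044950 (w = -17745*1/10522 - 21686*(-1/13975) = -17745/10522 + 21686/13975 = -19806283/147044950 ≈ -0.13470)
g(c, F) = 36 (g(c, F) = (-6 + 0)**2 = (-6)**2 = 36)
(w - 27694)/(g(99, 113) + 24391) = (-19806283/147044950 - 27694)/(36 + 24391) = -4072282651583/147044950/24427 = -4072282651583/147044950*1/24427 = -4072282651583/3591866993650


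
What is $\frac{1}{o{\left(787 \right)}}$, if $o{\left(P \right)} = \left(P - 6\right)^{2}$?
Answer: $\frac{1}{609961} \approx 1.6394 \cdot 10^{-6}$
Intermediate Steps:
$o{\left(P \right)} = \left(-6 + P\right)^{2}$
$\frac{1}{o{\left(787 \right)}} = \frac{1}{\left(-6 + 787\right)^{2}} = \frac{1}{781^{2}} = \frac{1}{609961}$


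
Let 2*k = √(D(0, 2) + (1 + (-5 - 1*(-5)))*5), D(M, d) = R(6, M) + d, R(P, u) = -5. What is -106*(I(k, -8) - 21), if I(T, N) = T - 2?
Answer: 2438 - 53*√2 ≈ 2363.0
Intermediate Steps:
D(M, d) = -5 + d
k = √2/2 (k = √((-5 + 2) + (1 + (-5 - 1*(-5)))*5)/2 = √(-3 + (1 + (-5 + 5))*5)/2 = √(-3 + (1 + 0)*5)/2 = √(-3 + 1*5)/2 = √(-3 + 5)/2 = √2/2 ≈ 0.70711)
I(T, N) = -2 + T
-106*(I(k, -8) - 21) = -106*((-2 + √2/2) - 21) = -106*(-23 + √2/2) = 2438 - 53*√2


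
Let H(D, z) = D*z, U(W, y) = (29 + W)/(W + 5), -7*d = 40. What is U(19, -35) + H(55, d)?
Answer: -2186/7 ≈ -312.29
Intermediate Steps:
d = -40/7 (d = -1/7*40 = -40/7 ≈ -5.7143)
U(W, y) = (29 + W)/(5 + W)
U(19, -35) + H(55, d) = (29 + 19)/(5 + 19) + 55*(-40/7) = 48/24 - 2200/7 = (1/24)*48 - 2200/7 = 2 - 2200/7 = -2186/7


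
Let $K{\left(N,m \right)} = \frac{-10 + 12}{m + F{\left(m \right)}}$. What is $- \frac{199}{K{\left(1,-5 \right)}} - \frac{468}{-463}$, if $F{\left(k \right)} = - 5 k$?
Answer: $- \frac{920902}{463} \approx -1989.0$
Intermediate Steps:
$K{\left(N,m \right)} = - \frac{1}{2 m}$ ($K{\left(N,m \right)} = \frac{-10 + 12}{m - 5 m} = \frac{2}{\left(-4\right) m} = 2 \left(- \frac{1}{4 m}\right) = - \frac{1}{2 m}$)
$- \frac{199}{K{\left(1,-5 \right)}} - \frac{468}{-463} = - \frac{199}{\left(- \frac{1}{2}\right) \frac{1}{-5}} - \frac{468}{-463} = - \frac{199}{\left(- \frac{1}{2}\right) \left(- \frac{1}{5}\right)} - - \frac{468}{463} = - 199 \frac{1}{\frac{1}{10}} + \frac{468}{463} = \left(-199\right) 10 + \frac{468}{463} = -1990 + \frac{468}{463} = - \frac{920902}{463}$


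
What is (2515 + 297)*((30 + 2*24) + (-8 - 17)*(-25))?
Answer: 1976836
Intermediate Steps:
(2515 + 297)*((30 + 2*24) + (-8 - 17)*(-25)) = 2812*((30 + 48) - 25*(-25)) = 2812*(78 + 625) = 2812*703 = 1976836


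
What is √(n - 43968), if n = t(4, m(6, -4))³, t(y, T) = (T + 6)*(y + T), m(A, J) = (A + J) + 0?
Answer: 8*√1041 ≈ 258.12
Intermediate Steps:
m(A, J) = A + J
t(y, T) = (6 + T)*(T + y)
n = 110592 (n = ((6 - 4)² + 6*(6 - 4) + 6*4 + (6 - 4)*4)³ = (2² + 6*2 + 24 + 2*4)³ = (4 + 12 + 24 + 8)³ = 48³ = 110592)
√(n - 43968) = √(110592 - 43968) = √66624 = 8*√1041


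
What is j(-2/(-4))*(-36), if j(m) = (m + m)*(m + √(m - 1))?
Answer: -18 - 18*I*√2 ≈ -18.0 - 25.456*I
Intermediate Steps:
j(m) = 2*m*(m + √(-1 + m)) (j(m) = (2*m)*(m + √(-1 + m)) = 2*m*(m + √(-1 + m)))
j(-2/(-4))*(-36) = (2*(-2/(-4))*(-2/(-4) + √(-1 - 2/(-4))))*(-36) = (2*(-2*(-¼))*(-2*(-¼) + √(-1 - 2*(-¼))))*(-36) = (2*(½)*(½ + √(-1 + ½)))*(-36) = (2*(½)*(½ + √(-½)))*(-36) = (2*(½)*(½ + I*√2/2))*(-36) = (½ + I*√2/2)*(-36) = -18 - 18*I*√2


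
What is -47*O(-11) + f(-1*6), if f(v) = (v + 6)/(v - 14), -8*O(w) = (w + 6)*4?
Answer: -235/2 ≈ -117.50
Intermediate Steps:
O(w) = -3 - w/2 (O(w) = -(w + 6)*4/8 = -(6 + w)*4/8 = -(24 + 4*w)/8 = -3 - w/2)
f(v) = (6 + v)/(-14 + v)
-47*O(-11) + f(-1*6) = -47*(-3 - ½*(-11)) + (6 - 1*6)/(-14 - 1*6) = -47*(-3 + 11/2) + (6 - 6)/(-14 - 6) = -47*5/2 + 0/(-20) = -235/2 - 1/20*0 = -235/2 + 0 = -235/2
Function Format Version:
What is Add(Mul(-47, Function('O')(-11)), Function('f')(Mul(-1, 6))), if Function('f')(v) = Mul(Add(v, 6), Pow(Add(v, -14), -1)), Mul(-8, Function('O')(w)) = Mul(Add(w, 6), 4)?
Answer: Rational(-235, 2) ≈ -117.50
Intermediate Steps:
Function('O')(w) = Add(-3, Mul(Rational(-1, 2), w)) (Function('O')(w) = Mul(Rational(-1, 8), Mul(Add(w, 6), 4)) = Mul(Rational(-1, 8), Mul(Add(6, w), 4)) = Mul(Rational(-1, 8), Add(24, Mul(4, w))) = Add(-3, Mul(Rational(-1, 2), w)))
Function('f')(v) = Mul(Pow(Add(-14, v), -1), Add(6, v)) (Function('f')(v) = Mul(Add(6, v), Pow(Add(-14, v), -1)) = Mul(Pow(Add(-14, v), -1), Add(6, v)))
Add(Mul(-47, Function('O')(-11)), Function('f')(Mul(-1, 6))) = Add(Mul(-47, Add(-3, Mul(Rational(-1, 2), -11))), Mul(Pow(Add(-14, Mul(-1, 6)), -1), Add(6, Mul(-1, 6)))) = Add(Mul(-47, Add(-3, Rational(11, 2))), Mul(Pow(Add(-14, -6), -1), Add(6, -6))) = Add(Mul(-47, Rational(5, 2)), Mul(Pow(-20, -1), 0)) = Add(Rational(-235, 2), Mul(Rational(-1, 20), 0)) = Add(Rational(-235, 2), 0) = Rational(-235, 2)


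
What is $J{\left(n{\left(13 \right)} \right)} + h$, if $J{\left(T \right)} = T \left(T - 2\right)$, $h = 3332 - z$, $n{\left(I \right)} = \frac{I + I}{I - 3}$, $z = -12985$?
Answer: $\frac{407964}{25} \approx 16319.0$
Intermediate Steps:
$n{\left(I \right)} = \frac{2 I}{-3 + I}$
$h = 16317$ ($h = 3332 - -12985 = 3332 + 12985 = 16317$)
$J{\left(T \right)} = T \left(-2 + T\right)$
$J{\left(n{\left(13 \right)} \right)} + h = 2 \cdot 13 \frac{1}{-3 + 13} \left(-2 + 2 \cdot 13 \frac{1}{-3 + 13}\right) + 16317 = 2 \cdot 13 \cdot \frac{1}{10} \left(-2 + 2 \cdot 13 \cdot \frac{1}{10}\right) + 16317 = \frac{13 \left(-2 + \frac{13}{5}\right)}{5} + 16317 = \frac{13}{5} \cdot \frac{3}{5} + 16317 = \frac{39}{25} + 16317 = \frac{407964}{25}$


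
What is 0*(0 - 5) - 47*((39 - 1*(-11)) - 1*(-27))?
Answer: -3619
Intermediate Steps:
0*(0 - 5) - 47*((39 - 1*(-11)) - 1*(-27)) = 0*(-5) - 47*((39 + 11) + 27) = 0 - 47*(50 + 27) = 0 - 47*77 = 0 - 3619 = -3619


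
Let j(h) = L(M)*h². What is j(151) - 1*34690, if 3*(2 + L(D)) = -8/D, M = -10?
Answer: -1113176/15 ≈ -74212.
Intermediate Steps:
L(D) = -2 - 8/(3*D) (L(D) = -2 + (-8/D)/3 = -2 - 8/(3*D))
j(h) = -26*h²/15 (j(h) = (-2 - 8/3/(-10))*h² = (-2 - 8/3*(-⅒))*h² = (-2 + 4/15)*h² = -26*h²/15)
j(151) - 1*34690 = -26/15*151² - 1*34690 = -26/15*22801 - 34690 = -592826/15 - 34690 = -1113176/15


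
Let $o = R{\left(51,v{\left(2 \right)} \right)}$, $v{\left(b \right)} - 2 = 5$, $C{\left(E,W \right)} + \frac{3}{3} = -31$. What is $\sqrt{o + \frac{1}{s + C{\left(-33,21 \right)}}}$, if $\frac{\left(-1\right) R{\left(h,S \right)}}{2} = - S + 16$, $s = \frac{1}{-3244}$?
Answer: $\frac{i \sqrt{194310309054}}{103809} \approx 4.2463 i$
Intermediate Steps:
$C{\left(E,W \right)} = -32$ ($C{\left(E,W \right)} = -1 - 31 = -32$)
$v{\left(b \right)} = 7$ ($v{\left(b \right)} = 2 + 5 = 7$)
$s = - \frac{1}{3244} \approx -0.00030826$
$R{\left(h,S \right)} = -32 + 2 S$ ($R{\left(h,S \right)} = - 2 \left(- S + 16\right) = - 2 \left(16 - S\right) = -32 + 2 S$)
$o = -18$ ($o = -32 + 2 \cdot 7 = -32 + 14 = -18$)
$\sqrt{o + \frac{1}{s + C{\left(-33,21 \right)}}} = \sqrt{-18 + \frac{1}{- \frac{1}{3244} - 32}} = \sqrt{-18 + \frac{1}{- \frac{103809}{3244}}} = \sqrt{-18 - \frac{3244}{103809}} = \sqrt{- \frac{1871806}{103809}} = \frac{i \sqrt{194310309054}}{103809}$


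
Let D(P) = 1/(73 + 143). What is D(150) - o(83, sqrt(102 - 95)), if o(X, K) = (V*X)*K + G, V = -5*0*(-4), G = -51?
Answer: 11017/216 ≈ 51.005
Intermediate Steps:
V = 0 (V = 0*(-4) = 0)
o(X, K) = -51 (o(X, K) = (0*X)*K - 51 = 0*K - 51 = 0 - 51 = -51)
D(P) = 1/216
D(150) - o(83, sqrt(102 - 95)) = 1/216 - 1*(-51) = 1/216 + 51 = 11017/216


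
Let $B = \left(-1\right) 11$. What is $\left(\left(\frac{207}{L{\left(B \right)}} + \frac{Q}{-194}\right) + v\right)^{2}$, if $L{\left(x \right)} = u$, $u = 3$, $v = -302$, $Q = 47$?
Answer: $\frac{2047472001}{37636} \approx 54402.0$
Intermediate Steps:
$B = -11$
$L{\left(x \right)} = 3$
$\left(\left(\frac{207}{L{\left(B \right)}} + \frac{Q}{-194}\right) + v\right)^{2} = \left(\left(\frac{207}{3} + \frac{47}{-194}\right) - 302\right)^{2} = \left(\left(207 \cdot \frac{1}{3} + 47 \left(- \frac{1}{194}\right)\right) - 302\right)^{2} = \left(\left(69 - \frac{47}{194}\right) - 302\right)^{2} = \left(\frac{13339}{194} - 302\right)^{2} = \left(- \frac{45249}{194}\right)^{2} = \frac{2047472001}{37636}$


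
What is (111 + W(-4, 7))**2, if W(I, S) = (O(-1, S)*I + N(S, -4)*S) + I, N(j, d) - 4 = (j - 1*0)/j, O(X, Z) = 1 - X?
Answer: 17956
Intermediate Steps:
N(j, d) = 5 (N(j, d) = 4 + (j - 1*0)/j = 4 + (j + 0)/j = 4 + j/j = 4 + 1 = 5)
W(I, S) = 3*I + 5*S (W(I, S) = ((1 - 1*(-1))*I + 5*S) + I = ((1 + 1)*I + 5*S) + I = (2*I + 5*S) + I = 3*I + 5*S)
(111 + W(-4, 7))**2 = (111 + (3*(-4) + 5*7))**2 = (111 + (-12 + 35))**2 = (111 + 23)**2 = 134**2 = 17956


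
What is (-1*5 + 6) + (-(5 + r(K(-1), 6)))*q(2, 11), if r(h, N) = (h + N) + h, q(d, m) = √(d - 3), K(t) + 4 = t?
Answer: 1 - I ≈ 1.0 - 1.0*I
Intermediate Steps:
K(t) = -4 + t
q(d, m) = √(-3 + d)
r(h, N) = N + 2*h (r(h, N) = (N + h) + h = N + 2*h)
(-1*5 + 6) + (-(5 + r(K(-1), 6)))*q(2, 11) = (-1*5 + 6) + (-(5 + (6 + 2*(-4 - 1))))*√(-3 + 2) = (-5 + 6) + (-(5 + (6 + 2*(-5))))*√(-1) = 1 + (-(5 + (6 - 10)))*I = 1 + (-(5 - 4))*I = 1 + (-1*1)*I = 1 - I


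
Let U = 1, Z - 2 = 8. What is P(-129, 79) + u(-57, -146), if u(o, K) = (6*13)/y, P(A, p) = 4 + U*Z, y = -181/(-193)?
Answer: 17588/181 ≈ 97.171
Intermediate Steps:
Z = 10 (Z = 2 + 8 = 10)
y = 181/193 (y = -181*(-1/193) = 181/193 ≈ 0.93782)
P(A, p) = 14 (P(A, p) = 4 + 1*10 = 4 + 10 = 14)
u(o, K) = 15054/181 (u(o, K) = (6*13)/(181/193) = 78*(193/181) = 15054/181)
P(-129, 79) + u(-57, -146) = 14 + 15054/181 = 17588/181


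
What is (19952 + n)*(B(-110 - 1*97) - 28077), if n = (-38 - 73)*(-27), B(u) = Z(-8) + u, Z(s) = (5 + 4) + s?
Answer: -649066567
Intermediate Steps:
Z(s) = 9 + s
B(u) = 1 + u (B(u) = (9 - 8) + u = 1 + u)
n = 2997 (n = -111*(-27) = 2997)
(19952 + n)*(B(-110 - 1*97) - 28077) = (19952 + 2997)*((1 + (-110 - 1*97)) - 28077) = 22949*((1 + (-110 - 97)) - 28077) = 22949*((1 - 207) - 28077) = 22949*(-206 - 28077) = 22949*(-28283) = -649066567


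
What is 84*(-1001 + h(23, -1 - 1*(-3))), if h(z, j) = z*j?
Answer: -80220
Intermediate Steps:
h(z, j) = j*z
84*(-1001 + h(23, -1 - 1*(-3))) = 84*(-1001 + (-1 - 1*(-3))*23) = 84*(-1001 + (-1 + 3)*23) = 84*(-1001 + 2*23) = 84*(-1001 + 46) = 84*(-955) = -80220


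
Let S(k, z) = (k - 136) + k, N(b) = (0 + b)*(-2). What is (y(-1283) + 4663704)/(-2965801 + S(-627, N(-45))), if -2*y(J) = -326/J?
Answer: -5983532069/3806906053 ≈ -1.5718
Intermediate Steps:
N(b) = -2*b (N(b) = b*(-2) = -2*b)
y(J) = 163/J (y(J) = -(-163)/J = 163/J)
S(k, z) = -136 + 2*k (S(k, z) = (-136 + k) + k = -136 + 2*k)
(y(-1283) + 4663704)/(-2965801 + S(-627, N(-45))) = (163/(-1283) + 4663704)/(-2965801 + (-136 + 2*(-627))) = (163*(-1/1283) + 4663704)/(-2965801 + (-136 - 1254)) = (-163/1283 + 4663704)/(-2965801 - 1390) = (5983532069/1283)/(-2967191) = (5983532069/1283)*(-1/2967191) = -5983532069/3806906053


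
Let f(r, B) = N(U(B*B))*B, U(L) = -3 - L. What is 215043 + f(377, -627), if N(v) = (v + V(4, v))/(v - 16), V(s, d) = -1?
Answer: 4436696367/20692 ≈ 2.1442e+5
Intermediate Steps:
N(v) = (-1 + v)/(-16 + v) (N(v) = (v - 1)/(v - 16) = (-1 + v)/(-16 + v))
f(r, B) = B*(-4 - B²)/(-19 - B²) (f(r, B) = ((-1 + (-3 - B*B))/(-16 + (-3 - B*B)))*B = ((-1 + (-3 - B²))/(-16 + (-3 - B²)))*B = ((-4 - B²)/(-19 - B²))*B = B*(-4 - B²)/(-19 - B²))
215043 + f(377, -627) = 215043 - 627*(4 + (-627)²)/(19 + (-627)²) = 215043 - 627*(4 + 393129)/(19 + 393129) = 215043 - 627*393133/393148 = 215043 - 627*1/393148*393133 = 215043 - 12973389/20692 = 4436696367/20692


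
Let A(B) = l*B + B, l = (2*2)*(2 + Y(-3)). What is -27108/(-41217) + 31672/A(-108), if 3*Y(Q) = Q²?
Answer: -103661990/7790013 ≈ -13.307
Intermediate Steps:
Y(Q) = Q²/3
l = 20 (l = (2*2)*(2 + (⅓)*(-3)²) = 4*(2 + (⅓)*9) = 4*(2 + 3) = 4*5 = 20)
A(B) = 21*B (A(B) = 20*B + B = 21*B)
-27108/(-41217) + 31672/A(-108) = -27108/(-41217) + 31672/((21*(-108))) = -27108*(-1/41217) + 31672/(-2268) = 9036/13739 + 31672*(-1/2268) = 9036/13739 - 7918/567 = -103661990/7790013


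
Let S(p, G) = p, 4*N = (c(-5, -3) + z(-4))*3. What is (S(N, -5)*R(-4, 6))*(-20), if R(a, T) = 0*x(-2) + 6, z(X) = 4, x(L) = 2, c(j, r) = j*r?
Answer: -1710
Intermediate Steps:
R(a, T) = 6 (R(a, T) = 0*2 + 6 = 0 + 6 = 6)
N = 57/4 (N = ((-5*(-3) + 4)*3)/4 = ((15 + 4)*3)/4 = (19*3)/4 = (¼)*57 = 57/4 ≈ 14.250)
(S(N, -5)*R(-4, 6))*(-20) = ((57/4)*6)*(-20) = (171/2)*(-20) = -1710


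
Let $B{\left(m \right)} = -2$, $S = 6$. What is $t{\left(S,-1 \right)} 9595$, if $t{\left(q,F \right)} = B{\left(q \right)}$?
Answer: $-19190$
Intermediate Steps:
$t{\left(q,F \right)} = -2$
$t{\left(S,-1 \right)} 9595 = \left(-2\right) 9595 = -19190$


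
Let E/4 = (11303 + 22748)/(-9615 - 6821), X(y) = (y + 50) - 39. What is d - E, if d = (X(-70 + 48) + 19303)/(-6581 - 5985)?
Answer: 174307019/25816847 ≈ 6.7517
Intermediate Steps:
X(y) = 11 + y (X(y) = (50 + y) - 39 = 11 + y)
E = -34051/4109 (E = 4*((11303 + 22748)/(-9615 - 6821)) = 4*(34051/(-16436)) = 4*(34051*(-1/16436)) = 4*(-34051/16436) = -34051/4109 ≈ -8.2869)
d = -9646/6283 (d = ((11 + (-70 + 48)) + 19303)/(-6581 - 5985) = ((11 - 22) + 19303)/(-12566) = (-11 + 19303)*(-1/12566) = 19292*(-1/12566) = -9646/6283 ≈ -1.5353)
d - E = -9646/6283 - 1*(-34051/4109) = -9646/6283 + 34051/4109 = 174307019/25816847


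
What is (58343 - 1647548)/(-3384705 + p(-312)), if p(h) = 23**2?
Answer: 1589205/3384176 ≈ 0.46960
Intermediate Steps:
p(h) = 529
(58343 - 1647548)/(-3384705 + p(-312)) = (58343 - 1647548)/(-3384705 + 529) = -1589205/(-3384176) = -1589205*(-1/3384176) = 1589205/3384176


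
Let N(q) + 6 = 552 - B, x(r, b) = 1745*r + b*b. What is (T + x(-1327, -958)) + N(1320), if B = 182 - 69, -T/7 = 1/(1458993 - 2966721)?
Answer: -2106926246297/1507728 ≈ -1.3974e+6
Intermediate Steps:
T = 7/1507728 (T = -7/(1458993 - 2966721) = -7/(-1507728) = -7*(-1/1507728) = 7/1507728 ≈ 4.6427e-6)
x(r, b) = b**2 + 1745*r (x(r, b) = 1745*r + b**2 = b**2 + 1745*r)
B = 113
N(q) = 433 (N(q) = -6 + (552 - 1*113) = -6 + (552 - 113) = -6 + 439 = 433)
(T + x(-1327, -958)) + N(1320) = (7/1507728 + ((-958)**2 + 1745*(-1327))) + 433 = (7/1507728 + (917764 - 2315615)) + 433 = (7/1507728 - 1397851) + 433 = -2107579092521/1507728 + 433 = -2106926246297/1507728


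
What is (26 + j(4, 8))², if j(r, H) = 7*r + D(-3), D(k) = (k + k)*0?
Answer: 2916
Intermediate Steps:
D(k) = 0 (D(k) = (2*k)*0 = 0)
j(r, H) = 7*r (j(r, H) = 7*r + 0 = 7*r)
(26 + j(4, 8))² = (26 + 7*4)² = (26 + 28)² = 54² = 2916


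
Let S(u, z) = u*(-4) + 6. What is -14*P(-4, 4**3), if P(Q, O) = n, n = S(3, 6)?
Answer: 84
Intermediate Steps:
S(u, z) = 6 - 4*u (S(u, z) = -4*u + 6 = 6 - 4*u)
n = -6 (n = 6 - 4*3 = 6 - 12 = -6)
P(Q, O) = -6
-14*P(-4, 4**3) = -14*(-6) = 84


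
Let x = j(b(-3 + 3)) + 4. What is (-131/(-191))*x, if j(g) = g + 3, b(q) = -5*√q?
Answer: 917/191 ≈ 4.8010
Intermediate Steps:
j(g) = 3 + g
x = 7 (x = (3 - 5*√(-3 + 3)) + 4 = (3 - 5*√0) + 4 = (3 - 5*0) + 4 = (3 + 0) + 4 = 3 + 4 = 7)
(-131/(-191))*x = -131/(-191)*7 = -131*(-1/191)*7 = (131/191)*7 = 917/191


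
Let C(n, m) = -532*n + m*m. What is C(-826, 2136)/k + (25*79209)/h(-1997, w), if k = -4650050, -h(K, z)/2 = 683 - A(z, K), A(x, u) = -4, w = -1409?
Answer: -1535836318387/1064861450 ≈ -1442.3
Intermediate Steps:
C(n, m) = m² - 532*n (C(n, m) = -532*n + m² = m² - 532*n)
h(K, z) = -1374 (h(K, z) = -2*(683 - 1*(-4)) = -2*(683 + 4) = -2*687 = -1374)
C(-826, 2136)/k + (25*79209)/h(-1997, w) = (2136² - 532*(-826))/(-4650050) + (25*79209)/(-1374) = (4562496 + 439432)*(-1/4650050) + 1980225*(-1/1374) = 5001928*(-1/4650050) - 660075/458 = -2500964/2325025 - 660075/458 = -1535836318387/1064861450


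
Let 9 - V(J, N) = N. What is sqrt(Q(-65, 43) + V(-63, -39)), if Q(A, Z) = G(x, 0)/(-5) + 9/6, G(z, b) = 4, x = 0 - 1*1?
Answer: sqrt(4870)/10 ≈ 6.9785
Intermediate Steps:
x = -1 (x = 0 - 1 = -1)
V(J, N) = 9 - N
Q(A, Z) = 7/10 (Q(A, Z) = 4/(-5) + 9/6 = 4*(-1/5) + 9*(1/6) = -4/5 + 3/2 = 7/10)
sqrt(Q(-65, 43) + V(-63, -39)) = sqrt(7/10 + (9 - 1*(-39))) = sqrt(7/10 + (9 + 39)) = sqrt(7/10 + 48) = sqrt(487/10) = sqrt(4870)/10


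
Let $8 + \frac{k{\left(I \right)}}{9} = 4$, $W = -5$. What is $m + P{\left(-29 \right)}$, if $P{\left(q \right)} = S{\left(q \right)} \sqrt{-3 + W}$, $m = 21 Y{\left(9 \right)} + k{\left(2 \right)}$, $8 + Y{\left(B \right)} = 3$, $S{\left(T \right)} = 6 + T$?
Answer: $-141 - 46 i \sqrt{2} \approx -141.0 - 65.054 i$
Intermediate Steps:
$k{\left(I \right)} = -36$ ($k{\left(I \right)} = -72 + 9 \cdot 4 = -72 + 36 = -36$)
$Y{\left(B \right)} = -5$ ($Y{\left(B \right)} = -8 + 3 = -5$)
$m = -141$ ($m = 21 \left(-5\right) - 36 = -105 - 36 = -141$)
$P{\left(q \right)} = 2 i \sqrt{2} \left(6 + q\right)$ ($P{\left(q \right)} = \left(6 + q\right) \sqrt{-3 - 5} = \left(6 + q\right) \sqrt{-8} = \left(6 + q\right) 2 i \sqrt{2} = 2 i \sqrt{2} \left(6 + q\right)$)
$m + P{\left(-29 \right)} = -141 + 2 i \sqrt{2} \left(6 - 29\right) = -141 + 2 i \sqrt{2} \left(-23\right) = -141 - 46 i \sqrt{2}$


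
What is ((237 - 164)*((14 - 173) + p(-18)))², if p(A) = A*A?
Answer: 145082025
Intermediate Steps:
p(A) = A²
((237 - 164)*((14 - 173) + p(-18)))² = ((237 - 164)*((14 - 173) + (-18)²))² = (73*(-159 + 324))² = (73*165)² = 12045² = 145082025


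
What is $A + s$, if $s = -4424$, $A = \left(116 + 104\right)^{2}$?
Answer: $43976$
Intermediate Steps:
$A = 48400$ ($A = 220^{2} = 48400$)
$A + s = 48400 - 4424 = 43976$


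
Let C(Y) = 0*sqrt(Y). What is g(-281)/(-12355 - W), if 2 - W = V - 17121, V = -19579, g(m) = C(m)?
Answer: 0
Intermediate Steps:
C(Y) = 0
g(m) = 0
W = 36702 (W = 2 - (-19579 - 17121) = 2 - 1*(-36700) = 2 + 36700 = 36702)
g(-281)/(-12355 - W) = 0/(-12355 - 1*36702) = 0/(-12355 - 36702) = 0/(-49057) = 0*(-1/49057) = 0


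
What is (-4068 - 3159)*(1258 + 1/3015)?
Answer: -3045675413/335 ≈ -9.0916e+6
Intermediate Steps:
(-4068 - 3159)*(1258 + 1/3015) = -7227*(1258 + 1/3015) = -7227*3792871/3015 = -3045675413/335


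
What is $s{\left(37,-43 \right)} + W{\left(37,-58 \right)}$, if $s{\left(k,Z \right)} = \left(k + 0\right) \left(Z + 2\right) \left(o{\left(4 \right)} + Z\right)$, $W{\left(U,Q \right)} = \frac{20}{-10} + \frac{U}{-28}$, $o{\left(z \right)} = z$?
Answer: $\frac{1656471}{28} \approx 59160.0$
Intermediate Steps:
$W{\left(U,Q \right)} = -2 - \frac{U}{28}$ ($W{\left(U,Q \right)} = 20 \left(- \frac{1}{10}\right) + U \left(- \frac{1}{28}\right) = -2 - \frac{U}{28}$)
$s{\left(k,Z \right)} = k \left(2 + Z\right) \left(4 + Z\right)$ ($s{\left(k,Z \right)} = \left(k + 0\right) \left(Z + 2\right) \left(4 + Z\right) = k \left(2 + Z\right) \left(4 + Z\right)$)
$s{\left(37,-43 \right)} + W{\left(37,-58 \right)} = 37 \left(8 + \left(-43\right)^{2} + 6 \left(-43\right)\right) - \frac{93}{28} = 37 \left(8 + 1849 - 258\right) - \frac{93}{28} = 37 \cdot 1599 - \frac{93}{28} = 59163 - \frac{93}{28} = \frac{1656471}{28}$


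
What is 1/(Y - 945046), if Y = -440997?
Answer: -1/1386043 ≈ -7.2148e-7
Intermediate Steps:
1/(Y - 945046) = 1/(-440997 - 945046) = 1/(-1386043) = -1/1386043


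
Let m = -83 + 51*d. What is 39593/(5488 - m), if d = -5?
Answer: 39593/5826 ≈ 6.7959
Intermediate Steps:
m = -338 (m = -83 + 51*(-5) = -83 - 255 = -338)
39593/(5488 - m) = 39593/(5488 - 1*(-338)) = 39593/(5488 + 338) = 39593/5826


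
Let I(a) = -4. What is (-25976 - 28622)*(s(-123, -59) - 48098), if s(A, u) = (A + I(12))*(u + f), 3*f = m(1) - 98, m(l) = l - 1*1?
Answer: 5971328662/3 ≈ 1.9904e+9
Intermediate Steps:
m(l) = -1 + l (m(l) = l - 1 = -1 + l)
f = -98/3 (f = ((-1 + 1) - 98)/3 = (0 - 98)/3 = (1/3)*(-98) = -98/3 ≈ -32.667)
s(A, u) = (-4 + A)*(-98/3 + u) (s(A, u) = (A - 4)*(u - 98/3) = (-4 + A)*(-98/3 + u))
(-25976 - 28622)*(s(-123, -59) - 48098) = (-25976 - 28622)*((392/3 - 4*(-59) - 98/3*(-123) - 123*(-59)) - 48098) = -54598*((392/3 + 236 + 4018 + 7257) - 48098) = -54598*(34925/3 - 48098) = -54598*(-109369/3) = 5971328662/3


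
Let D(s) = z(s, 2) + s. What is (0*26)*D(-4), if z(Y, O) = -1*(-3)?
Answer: 0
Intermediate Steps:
z(Y, O) = 3
D(s) = 3 + s
(0*26)*D(-4) = (0*26)*(3 - 4) = 0*(-1) = 0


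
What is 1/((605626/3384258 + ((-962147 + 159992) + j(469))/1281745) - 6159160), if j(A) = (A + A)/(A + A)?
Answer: -2168877885105/13358466884042308981 ≈ -1.6236e-7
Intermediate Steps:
j(A) = 1 (j(A) = (2*A)/((2*A)) = (2*A)*(1/(2*A)) = 1)
1/((605626/3384258 + ((-962147 + 159992) + j(469))/1281745) - 6159160) = 1/((605626/3384258 + ((-962147 + 159992) + 1)/1281745) - 6159160) = 1/((605626*(1/3384258) + (-802155 + 1)*(1/1281745)) - 6159160) = 1/((302813/1692129 - 802154*1/1281745) - 6159160) = 1/((302813/1692129 - 802154/1281745) - 6159160) = 1/(-969218997181/2168877885105 - 6159160) = 1/(-13358466884042308981/2168877885105) = -2168877885105/13358466884042308981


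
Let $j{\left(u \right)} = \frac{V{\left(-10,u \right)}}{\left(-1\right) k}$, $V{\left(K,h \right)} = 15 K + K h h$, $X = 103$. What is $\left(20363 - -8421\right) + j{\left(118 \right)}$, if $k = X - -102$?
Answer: $\frac{1208022}{41} \approx 29464.0$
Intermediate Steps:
$k = 205$ ($k = 103 - -102 = 103 + 102 = 205$)
$V{\left(K,h \right)} = 15 K + K h^{2}$
$j{\left(u \right)} = \frac{30}{41} + \frac{2 u^{2}}{41}$ ($j{\left(u \right)} = \frac{\left(-10\right) \left(15 + u^{2}\right)}{\left(-1\right) 205} = \frac{-150 - 10 u^{2}}{-205} = \left(-150 - 10 u^{2}\right) \left(- \frac{1}{205}\right) = \frac{30}{41} + \frac{2 u^{2}}{41}$)
$\left(20363 - -8421\right) + j{\left(118 \right)} = \left(20363 - -8421\right) + \left(\frac{30}{41} + \frac{2 \cdot 118^{2}}{41}\right) = \left(20363 + 8421\right) + \left(\frac{30}{41} + \frac{2}{41} \cdot 13924\right) = 28784 + \left(\frac{30}{41} + \frac{27848}{41}\right) = 28784 + \frac{27878}{41} = \frac{1208022}{41}$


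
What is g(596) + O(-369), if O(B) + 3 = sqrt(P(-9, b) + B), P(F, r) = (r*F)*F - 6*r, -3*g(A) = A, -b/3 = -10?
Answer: -605/3 + 3*sqrt(209) ≈ -158.30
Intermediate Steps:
b = 30 (b = -3*(-10) = 30)
g(A) = -A/3
P(F, r) = -6*r + r*F**2 (P(F, r) = (F*r)*F - 6*r = r*F**2 - 6*r = -6*r + r*F**2)
O(B) = -3 + sqrt(2250 + B) (O(B) = -3 + sqrt(30*(-6 + (-9)**2) + B) = -3 + sqrt(30*(-6 + 81) + B) = -3 + sqrt(30*75 + B) = -3 + sqrt(2250 + B))
g(596) + O(-369) = -1/3*596 + (-3 + sqrt(2250 - 369)) = -596/3 + (-3 + sqrt(1881)) = -596/3 + (-3 + 3*sqrt(209)) = -605/3 + 3*sqrt(209)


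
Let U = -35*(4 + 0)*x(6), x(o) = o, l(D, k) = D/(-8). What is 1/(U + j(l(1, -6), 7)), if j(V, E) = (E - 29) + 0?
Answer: -1/862 ≈ -0.0011601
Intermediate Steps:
l(D, k) = -D/8 (l(D, k) = D*(-1/8) = -D/8)
j(V, E) = -29 + E (j(V, E) = (-29 + E) + 0 = -29 + E)
U = -840 (U = -35*(4 + 0)*6 = -140*6 = -35*24 = -840)
1/(U + j(l(1, -6), 7)) = 1/(-840 + (-29 + 7)) = 1/(-840 - 22) = 1/(-862) = -1/862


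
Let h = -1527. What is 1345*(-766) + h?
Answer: -1031797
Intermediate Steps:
1345*(-766) + h = 1345*(-766) - 1527 = -1030270 - 1527 = -1031797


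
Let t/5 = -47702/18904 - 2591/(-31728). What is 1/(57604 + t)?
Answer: 4410192/253990857733 ≈ 1.7364e-5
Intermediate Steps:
t = -53842235/4410192 (t = 5*(-47702/18904 - 2591/(-31728)) = 5*(-47702*1/18904 - 2591*(-1/31728)) = 5*(-1403/556 + 2591/31728) = 5*(-10768447/4410192) = -53842235/4410192 ≈ -12.209)
1/(57604 + t) = 1/(57604 - 53842235/4410192) = 1/(253990857733/4410192) = 4410192/253990857733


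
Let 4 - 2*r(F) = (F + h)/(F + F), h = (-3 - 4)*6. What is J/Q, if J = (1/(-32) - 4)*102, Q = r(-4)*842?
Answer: 6579/11788 ≈ 0.55811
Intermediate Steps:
h = -42 (h = -7*6 = -42)
r(F) = 2 - (-42 + F)/(4*F) (r(F) = 2 - (F - 42)/(2*(F + F)) = 2 - (-42 + F)/(2*(2*F)) = 2 - (-42 + F)*1/(2*F)/2 = 2 - (-42 + F)/(4*F))
Q = -2947/4 (Q = ((7/4)*(6 - 4)/(-4))*842 = ((7/4)*(-¼)*2)*842 = -7/8*842 = -2947/4 ≈ -736.75)
J = -6579/16 (J = (-1/32 - 4)*102 = -129/32*102 = -6579/16 ≈ -411.19)
J/Q = -6579/(16*(-2947/4)) = -6579/16*(-4/2947) = 6579/11788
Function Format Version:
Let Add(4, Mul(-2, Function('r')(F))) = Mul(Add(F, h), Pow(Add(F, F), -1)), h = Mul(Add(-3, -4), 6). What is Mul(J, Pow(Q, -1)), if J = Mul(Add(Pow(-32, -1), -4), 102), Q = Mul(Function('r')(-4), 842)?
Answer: Rational(6579, 11788) ≈ 0.55811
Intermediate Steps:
h = -42 (h = Mul(-7, 6) = -42)
Function('r')(F) = Add(2, Mul(Rational(-1, 4), Pow(F, -1), Add(-42, F))) (Function('r')(F) = Add(2, Mul(Rational(-1, 2), Mul(Add(F, -42), Pow(Add(F, F), -1)))) = Add(2, Mul(Rational(-1, 2), Mul(Add(-42, F), Pow(Mul(2, F), -1)))) = Add(2, Mul(Rational(-1, 2), Mul(Add(-42, F), Mul(Rational(1, 2), Pow(F, -1))))) = Add(2, Mul(Rational(-1, 2), Mul(Rational(1, 2), Pow(F, -1), Add(-42, F)))) = Add(2, Mul(Rational(-1, 4), Pow(F, -1), Add(-42, F))))
Q = Rational(-2947, 4) (Q = Mul(Mul(Rational(7, 4), Pow(-4, -1), Add(6, -4)), 842) = Mul(Mul(Rational(7, 4), Rational(-1, 4), 2), 842) = Mul(Rational(-7, 8), 842) = Rational(-2947, 4) ≈ -736.75)
J = Rational(-6579, 16) (J = Mul(Add(Rational(-1, 32), -4), 102) = Mul(Rational(-129, 32), 102) = Rational(-6579, 16) ≈ -411.19)
Mul(J, Pow(Q, -1)) = Mul(Rational(-6579, 16), Pow(Rational(-2947, 4), -1)) = Mul(Rational(-6579, 16), Rational(-4, 2947)) = Rational(6579, 11788)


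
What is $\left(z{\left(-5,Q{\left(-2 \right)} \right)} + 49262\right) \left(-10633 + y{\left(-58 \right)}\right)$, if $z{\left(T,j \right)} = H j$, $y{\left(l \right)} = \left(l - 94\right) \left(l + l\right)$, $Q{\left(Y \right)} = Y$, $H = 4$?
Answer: $344728746$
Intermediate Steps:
$y{\left(l \right)} = 2 l \left(-94 + l\right)$ ($y{\left(l \right)} = \left(-94 + l\right) 2 l = 2 l \left(-94 + l\right)$)
$z{\left(T,j \right)} = 4 j$
$\left(z{\left(-5,Q{\left(-2 \right)} \right)} + 49262\right) \left(-10633 + y{\left(-58 \right)}\right) = \left(4 \left(-2\right) + 49262\right) \left(-10633 + 2 \left(-58\right) \left(-94 - 58\right)\right) = \left(-8 + 49262\right) \left(-10633 + 2 \left(-58\right) \left(-152\right)\right) = 49254 \left(-10633 + 17632\right) = 49254 \cdot 6999 = 344728746$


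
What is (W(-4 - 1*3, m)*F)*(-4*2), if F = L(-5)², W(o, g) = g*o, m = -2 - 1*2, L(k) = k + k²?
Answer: -89600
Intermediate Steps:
m = -4 (m = -2 - 2 = -4)
F = 400 (F = (-5*(1 - 5))² = (-5*(-4))² = 20² = 400)
(W(-4 - 1*3, m)*F)*(-4*2) = (-4*(-4 - 1*3)*400)*(-4*2) = (-4*(-4 - 3)*400)*(-8) = (-4*(-7)*400)*(-8) = (28*400)*(-8) = 11200*(-8) = -89600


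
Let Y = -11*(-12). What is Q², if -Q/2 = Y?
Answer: 69696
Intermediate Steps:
Y = 132
Q = -264 (Q = -2*132 = -264)
Q² = (-264)² = 69696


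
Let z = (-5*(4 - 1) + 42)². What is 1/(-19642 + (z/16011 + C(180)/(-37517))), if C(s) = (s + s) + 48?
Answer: -22247581/436986214987 ≈ -5.0911e-5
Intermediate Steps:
C(s) = 48 + 2*s (C(s) = 2*s + 48 = 48 + 2*s)
z = 729 (z = (-5*3 + 42)² = (-15 + 42)² = 27² = 729)
1/(-19642 + (z/16011 + C(180)/(-37517))) = 1/(-19642 + (729/16011 + (48 + 2*180)/(-37517))) = 1/(-19642 + (729*(1/16011) + (48 + 360)*(-1/37517))) = 1/(-19642 + (27/593 + 408*(-1/37517))) = 1/(-19642 + (27/593 - 408/37517)) = 1/(-19642 + 771015/22247581) = 1/(-436986214987/22247581) = -22247581/436986214987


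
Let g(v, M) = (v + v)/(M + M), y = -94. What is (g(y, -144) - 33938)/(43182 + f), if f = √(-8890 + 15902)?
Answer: -5861930111/7458712448 + 2443489*√1753/67128412032 ≈ -0.78439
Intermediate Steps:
f = 2*√1753 (f = √7012 = 2*√1753 ≈ 83.738)
g(v, M) = v/M (g(v, M) = (2*v)/((2*M)) = (2*v)*(1/(2*M)) = v/M)
(g(y, -144) - 33938)/(43182 + f) = (-94/(-144) - 33938)/(43182 + 2*√1753) = (-94*(-1/144) - 33938)/(43182 + 2*√1753) = (47/72 - 33938)/(43182 + 2*√1753) = -2443489/(72*(43182 + 2*√1753))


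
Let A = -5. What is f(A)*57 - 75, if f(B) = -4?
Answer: -303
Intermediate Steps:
f(A)*57 - 75 = -4*57 - 75 = -228 - 75 = -303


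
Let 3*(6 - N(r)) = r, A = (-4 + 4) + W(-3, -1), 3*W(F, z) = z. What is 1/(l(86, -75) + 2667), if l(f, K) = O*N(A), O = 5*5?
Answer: 9/25378 ≈ 0.00035464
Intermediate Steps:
O = 25
W(F, z) = z/3
A = -⅓ (A = (-4 + 4) + (⅓)*(-1) = 0 - ⅓ = -⅓ ≈ -0.33333)
N(r) = 6 - r/3
l(f, K) = 1375/9 (l(f, K) = 25*(6 - ⅓*(-⅓)) = 25*(6 + ⅑) = 25*(55/9) = 1375/9)
1/(l(86, -75) + 2667) = 1/(1375/9 + 2667) = 1/(25378/9) = 9/25378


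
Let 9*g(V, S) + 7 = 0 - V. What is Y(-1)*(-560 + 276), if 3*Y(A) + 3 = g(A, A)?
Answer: 3124/9 ≈ 347.11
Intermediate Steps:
g(V, S) = -7/9 - V/9 (g(V, S) = -7/9 + (0 - V)/9 = -7/9 + (-V)/9 = -7/9 - V/9)
Y(A) = -34/27 - A/27 (Y(A) = -1 + (-7/9 - A/9)/3 = -1 + (-7/27 - A/27) = -34/27 - A/27)
Y(-1)*(-560 + 276) = (-34/27 - 1/27*(-1))*(-560 + 276) = (-34/27 + 1/27)*(-284) = -11/9*(-284) = 3124/9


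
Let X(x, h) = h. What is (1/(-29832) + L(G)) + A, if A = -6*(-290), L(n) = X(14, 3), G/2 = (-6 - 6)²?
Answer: 51997175/29832 ≈ 1743.0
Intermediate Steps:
G = 288 (G = 2*(-6 - 6)² = 2*(-12)² = 2*144 = 288)
L(n) = 3
A = 1740
(1/(-29832) + L(G)) + A = (1/(-29832) + 3) + 1740 = (-1/29832 + 3) + 1740 = 89495/29832 + 1740 = 51997175/29832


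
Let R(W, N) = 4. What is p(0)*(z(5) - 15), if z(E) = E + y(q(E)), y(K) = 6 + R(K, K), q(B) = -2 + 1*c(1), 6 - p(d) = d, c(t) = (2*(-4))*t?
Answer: 0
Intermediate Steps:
c(t) = -8*t
p(d) = 6 - d
q(B) = -10 (q(B) = -2 + 1*(-8*1) = -2 + 1*(-8) = -2 - 8 = -10)
y(K) = 10 (y(K) = 6 + 4 = 10)
z(E) = 10 + E (z(E) = E + 10 = 10 + E)
p(0)*(z(5) - 15) = (6 - 1*0)*((10 + 5) - 15) = (6 + 0)*(15 - 15) = 6*0 = 0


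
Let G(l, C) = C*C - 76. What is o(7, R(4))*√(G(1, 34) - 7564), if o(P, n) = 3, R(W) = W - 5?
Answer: 6*I*√1621 ≈ 241.57*I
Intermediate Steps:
G(l, C) = -76 + C² (G(l, C) = C² - 76 = -76 + C²)
R(W) = -5 + W
o(7, R(4))*√(G(1, 34) - 7564) = 3*√((-76 + 34²) - 7564) = 3*√((-76 + 1156) - 7564) = 3*√(1080 - 7564) = 3*√(-6484) = 3*(2*I*√1621) = 6*I*√1621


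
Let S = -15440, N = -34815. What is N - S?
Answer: -19375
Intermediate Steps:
N - S = -34815 - 1*(-15440) = -34815 + 15440 = -19375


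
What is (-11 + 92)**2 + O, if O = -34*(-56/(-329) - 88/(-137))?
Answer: 42068391/6439 ≈ 6533.4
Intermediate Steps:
O = -177888/6439 (O = -34*(-56*(-1/329) - 88*(-1/137)) = -34*(8/47 + 88/137) = -34*5232/6439 = -177888/6439 ≈ -27.627)
(-11 + 92)**2 + O = (-11 + 92)**2 - 177888/6439 = 81**2 - 177888/6439 = 6561 - 177888/6439 = 42068391/6439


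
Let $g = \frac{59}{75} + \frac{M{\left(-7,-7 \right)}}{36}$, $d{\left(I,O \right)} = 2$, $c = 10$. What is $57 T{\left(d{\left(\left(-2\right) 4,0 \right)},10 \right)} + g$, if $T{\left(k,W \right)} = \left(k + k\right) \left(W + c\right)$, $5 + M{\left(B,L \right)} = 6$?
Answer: $\frac{4104733}{900} \approx 4560.8$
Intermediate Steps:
$M{\left(B,L \right)} = 1$ ($M{\left(B,L \right)} = -5 + 6 = 1$)
$g = \frac{733}{900}$ ($g = \frac{59}{75} + 1 \cdot \frac{1}{36} = 59 \cdot \frac{1}{75} + 1 \cdot \frac{1}{36} = \frac{59}{75} + \frac{1}{36} = \frac{733}{900} \approx 0.81444$)
$T{\left(k,W \right)} = 2 k \left(10 + W\right)$ ($T{\left(k,W \right)} = \left(k + k\right) \left(W + 10\right) = 2 k \left(10 + W\right)$)
$57 T{\left(d{\left(\left(-2\right) 4,0 \right)},10 \right)} + g = 57 \cdot 2 \cdot 2 \left(10 + 10\right) + \frac{733}{900} = 57 \cdot 2 \cdot 2 \cdot 20 + \frac{733}{900} = 57 \cdot 80 + \frac{733}{900} = 4560 + \frac{733}{900} = \frac{4104733}{900}$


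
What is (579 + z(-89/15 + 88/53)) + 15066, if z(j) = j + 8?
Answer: 12440738/795 ≈ 15649.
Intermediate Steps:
z(j) = 8 + j
(579 + z(-89/15 + 88/53)) + 15066 = (579 + (8 + (-89/15 + 88/53))) + 15066 = (579 + (8 - 3397/795)) + 15066 = (579 + 2963/795) + 15066 = 463268/795 + 15066 = 12440738/795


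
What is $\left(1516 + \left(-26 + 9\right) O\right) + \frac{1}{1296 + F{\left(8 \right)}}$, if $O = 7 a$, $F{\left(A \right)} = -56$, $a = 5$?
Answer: $\frac{1142041}{1240} \approx 921.0$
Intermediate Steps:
$O = 35$ ($O = 7 \cdot 5 = 35$)
$\left(1516 + \left(-26 + 9\right) O\right) + \frac{1}{1296 + F{\left(8 \right)}} = \left(1516 + \left(-26 + 9\right) 35\right) + \frac{1}{1296 - 56} = \left(1516 - 595\right) + \frac{1}{1240} = 921 + \frac{1}{1240} = \frac{1142041}{1240}$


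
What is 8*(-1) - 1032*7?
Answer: -7232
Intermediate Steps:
8*(-1) - 1032*7 = -8 - 129*56 = -8 - 7224 = -7232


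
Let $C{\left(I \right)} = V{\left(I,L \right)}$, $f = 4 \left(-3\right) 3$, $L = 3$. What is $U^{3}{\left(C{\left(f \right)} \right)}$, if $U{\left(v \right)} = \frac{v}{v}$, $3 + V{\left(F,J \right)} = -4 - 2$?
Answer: $1$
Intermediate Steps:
$V{\left(F,J \right)} = -9$ ($V{\left(F,J \right)} = -3 - 6 = -9$)
$f = -36$ ($f = \left(-12\right) 3 = -36$)
$C{\left(I \right)} = -9$
$U{\left(v \right)} = 1$
$U^{3}{\left(C{\left(f \right)} \right)} = 1^{3} = 1$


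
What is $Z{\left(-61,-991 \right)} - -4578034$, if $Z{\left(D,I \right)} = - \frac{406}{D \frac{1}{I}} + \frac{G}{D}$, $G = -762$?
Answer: $\frac{278858490}{61} \approx 4.5714 \cdot 10^{6}$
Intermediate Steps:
$Z{\left(D,I \right)} = - \frac{762}{D} - \frac{406 I}{D}$ ($Z{\left(D,I \right)} = - \frac{406}{D \frac{1}{I}} - \frac{762}{D} = - 406 \frac{I}{D} - \frac{762}{D} = - \frac{406 I}{D} - \frac{762}{D} = - \frac{762}{D} - \frac{406 I}{D}$)
$Z{\left(-61,-991 \right)} - -4578034 = \frac{2 \left(-381 - -201173\right)}{-61} - -4578034 = 2 \left(- \frac{1}{61}\right) \left(-381 + 201173\right) + 4578034 = 2 \left(- \frac{1}{61}\right) 200792 + 4578034 = - \frac{401584}{61} + 4578034 = \frac{278858490}{61}$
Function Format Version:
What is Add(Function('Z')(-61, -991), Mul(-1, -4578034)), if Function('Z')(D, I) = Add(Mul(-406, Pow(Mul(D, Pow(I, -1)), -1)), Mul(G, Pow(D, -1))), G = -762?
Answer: Rational(278858490, 61) ≈ 4.5714e+6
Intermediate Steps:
Function('Z')(D, I) = Add(Mul(-762, Pow(D, -1)), Mul(-406, I, Pow(D, -1))) (Function('Z')(D, I) = Add(Mul(-406, Pow(Mul(D, Pow(I, -1)), -1)), Mul(-762, Pow(D, -1))) = Add(Mul(-406, Mul(I, Pow(D, -1))), Mul(-762, Pow(D, -1))) = Add(Mul(-406, I, Pow(D, -1)), Mul(-762, Pow(D, -1))) = Add(Mul(-762, Pow(D, -1)), Mul(-406, I, Pow(D, -1))))
Add(Function('Z')(-61, -991), Mul(-1, -4578034)) = Add(Mul(2, Pow(-61, -1), Add(-381, Mul(-203, -991))), Mul(-1, -4578034)) = Add(Mul(2, Rational(-1, 61), Add(-381, 201173)), 4578034) = Add(Mul(2, Rational(-1, 61), 200792), 4578034) = Add(Rational(-401584, 61), 4578034) = Rational(278858490, 61)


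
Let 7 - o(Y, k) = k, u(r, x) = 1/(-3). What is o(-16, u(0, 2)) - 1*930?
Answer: -2768/3 ≈ -922.67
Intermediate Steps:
u(r, x) = -⅓
o(Y, k) = 7 - k
o(-16, u(0, 2)) - 1*930 = (7 - 1*(-⅓)) - 1*930 = (7 + ⅓) - 930 = 22/3 - 930 = -2768/3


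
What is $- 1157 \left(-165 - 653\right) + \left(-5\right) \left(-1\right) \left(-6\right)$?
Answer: $946396$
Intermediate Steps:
$- 1157 \left(-165 - 653\right) + \left(-5\right) \left(-1\right) \left(-6\right) = \left(-1157\right) \left(-818\right) + 5 \left(-6\right) = 946426 - 30 = 946396$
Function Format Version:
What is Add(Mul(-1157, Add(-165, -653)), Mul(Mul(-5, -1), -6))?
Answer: 946396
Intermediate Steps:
Add(Mul(-1157, Add(-165, -653)), Mul(Mul(-5, -1), -6)) = Add(Mul(-1157, -818), Mul(5, -6)) = Add(946426, -30) = 946396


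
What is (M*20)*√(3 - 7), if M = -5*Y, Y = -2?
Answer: 400*I ≈ 400.0*I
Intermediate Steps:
M = 10 (M = -5*(-2) = 10)
(M*20)*√(3 - 7) = (10*20)*√(3 - 7) = 200*√(-4) = 200*(2*I) = 400*I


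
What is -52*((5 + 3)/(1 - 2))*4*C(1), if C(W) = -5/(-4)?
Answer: 2080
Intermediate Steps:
C(W) = 5/4 (C(W) = -5*(-¼) = 5/4)
-52*((5 + 3)/(1 - 2))*4*C(1) = -52*((5 + 3)/(1 - 2))*4*5/4 = -52*(8/(-1))*4*5/4 = -52*(8*(-1))*4*5/4 = -52*(-8*4)*5/4 = -(-1664)*5/4 = -52*(-40) = 2080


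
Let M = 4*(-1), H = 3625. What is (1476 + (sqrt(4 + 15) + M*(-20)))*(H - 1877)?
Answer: 2719888 + 1748*sqrt(19) ≈ 2.7275e+6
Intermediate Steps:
M = -4
(1476 + (sqrt(4 + 15) + M*(-20)))*(H - 1877) = (1476 + (sqrt(4 + 15) - 4*(-20)))*(3625 - 1877) = (1476 + (sqrt(19) + 80))*1748 = (1476 + (80 + sqrt(19)))*1748 = (1556 + sqrt(19))*1748 = 2719888 + 1748*sqrt(19)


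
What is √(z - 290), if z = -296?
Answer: I*√586 ≈ 24.207*I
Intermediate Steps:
√(z - 290) = √(-296 - 290) = √(-586) = I*√586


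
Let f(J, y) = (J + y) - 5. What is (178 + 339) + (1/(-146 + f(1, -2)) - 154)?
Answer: 55175/152 ≈ 362.99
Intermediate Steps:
f(J, y) = -5 + J + y
(178 + 339) + (1/(-146 + f(1, -2)) - 154) = (178 + 339) + (1/(-146 + (-5 + 1 - 2)) - 154) = 517 + (1/(-146 - 6) - 154) = 517 + (1/(-152) - 154) = 517 + (-1/152 - 154) = 517 - 23409/152 = 55175/152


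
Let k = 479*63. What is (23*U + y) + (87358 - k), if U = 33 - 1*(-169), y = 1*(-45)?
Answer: 61782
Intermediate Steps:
y = -45
U = 202 (U = 33 + 169 = 202)
k = 30177
(23*U + y) + (87358 - k) = (23*202 - 45) + (87358 - 1*30177) = (4646 - 45) + (87358 - 30177) = 4601 + 57181 = 61782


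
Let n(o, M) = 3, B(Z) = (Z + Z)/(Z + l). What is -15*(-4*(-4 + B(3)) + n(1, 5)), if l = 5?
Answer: -240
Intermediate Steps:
B(Z) = 2*Z/(5 + Z) (B(Z) = (Z + Z)/(Z + 5) = (2*Z)/(5 + Z) = 2*Z/(5 + Z))
-15*(-4*(-4 + B(3)) + n(1, 5)) = -15*(-4*(-4 + 2*3/(5 + 3)) + 3) = -15*(-4*(-4 + 2*3/8) + 3) = -15*(-4*(-4 + 2*3*(⅛)) + 3) = -15*(-4*(-4 + ¾) + 3) = -15*(-4*(-13/4) + 3) = -15*(13 + 3) = -15*16 = -240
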